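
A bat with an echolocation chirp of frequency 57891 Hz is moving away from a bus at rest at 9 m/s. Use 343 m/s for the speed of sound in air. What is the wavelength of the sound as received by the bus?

6.08 mm

Only the source moves, away from the listener, so f' = f · v/(v + v_s).
f' = 57891 × 343/(343 + 9) ≈ 56411 Hz.
λ' = v/f' = 343/56410.8 ≈ 6.08 mm.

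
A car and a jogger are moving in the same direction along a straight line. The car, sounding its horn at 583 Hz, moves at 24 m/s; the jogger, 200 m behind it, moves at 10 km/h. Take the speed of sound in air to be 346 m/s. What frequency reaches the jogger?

10 km/h = 2.778 m/s.
The jogger is behind, so the car is moving away from it while the jogger is moving toward the car.
With source receding and observer approaching, f' = f · (v + v_o)/(v + v_s).
f' = 583 × (346 + 2.778)/(346 + 24) = 583 × 348.78/370 ≈ 550 Hz.

550 Hz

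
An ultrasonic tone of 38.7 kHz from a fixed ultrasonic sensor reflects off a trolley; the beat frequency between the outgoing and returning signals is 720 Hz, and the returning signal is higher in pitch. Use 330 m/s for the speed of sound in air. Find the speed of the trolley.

Double Doppler shift off a moving reflector: f₂ = f₀ · (v + u)/(v − u) (u > 0 toward emitter).
Returning signal is higher, so f₂ = f₀ + Δf = 38700 + 720 = 39420 Hz.
Rearranging, u = v · (f₂ − f₀)/(f₂ + f₀) = 330 × 720/78120 ≈ 3.0 m/s.
So the trolley is moving at 3.0 m/s toward the emitter.

3.0 m/s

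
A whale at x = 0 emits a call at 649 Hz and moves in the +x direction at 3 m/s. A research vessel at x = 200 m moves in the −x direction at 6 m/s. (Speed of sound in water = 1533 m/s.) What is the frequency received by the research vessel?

653 Hz

The observer lies on the +x side, so the source is heading toward the observer and the observer is heading toward the source.
Both move, so f' = f · (v + v_o)/(v − v_s).
f' = 649 × (1533 + 6)/(1533 − 3) = 649 × 1539/1530 ≈ 653 Hz.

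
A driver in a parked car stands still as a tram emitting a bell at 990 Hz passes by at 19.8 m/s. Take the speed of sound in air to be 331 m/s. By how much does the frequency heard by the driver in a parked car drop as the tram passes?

Approaching: f₁ = f · v/(v − v_s) = 990 × 331/311.2 ≈ 1053 Hz.
Receding: f₂ = f · v/(v + v_s) = 990 × 331/350.8 ≈ 934 Hz.
Drop: f₁ − f₂ = 2f·v·v_s/(v² − v_s²) = 2 × 990 × 331 × 19.8/(331² − 19.8²) ≈ 119 Hz.

119 Hz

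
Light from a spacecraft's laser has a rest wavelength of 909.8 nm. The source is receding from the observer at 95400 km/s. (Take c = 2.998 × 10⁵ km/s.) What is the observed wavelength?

β = v/c = 95400/299800 = 0.3182.
Relativistic Doppler for wavelength: λ' = λ₀ · √((1 + β)/(1 − β)).
λ' = 909.8 × √(1.3182/0.6818) = 909.8 × 1.39049 ≈ 1265.1 nm.

1265.1 nm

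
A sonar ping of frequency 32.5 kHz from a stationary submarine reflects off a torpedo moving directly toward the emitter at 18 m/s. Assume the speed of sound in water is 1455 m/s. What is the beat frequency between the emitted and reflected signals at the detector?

814 Hz

At the torpedo (a moving observer), f₁ = f₀ · (v + u)/v = 32.5 × 1473/1455 ≈ 32.902 kHz.
The reflection then acts as a moving source: f₂ = f₁ · v/(v − u) ≈ 33.314 kHz.
Equivalently f₂ = f₀ · (v + u)/(v − u).
Beat frequency (with f₀ = 32500 Hz): |f₂ − f₀| = 2u·f₀/(v − u) = 2 × 18 × 32500/1437 ≈ 814 Hz.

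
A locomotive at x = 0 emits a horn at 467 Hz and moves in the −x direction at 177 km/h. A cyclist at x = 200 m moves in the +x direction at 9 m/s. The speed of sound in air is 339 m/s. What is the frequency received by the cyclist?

177 km/h = 49.17 m/s.
The observer lies on the +x side, so the source is heading away from the observer and the observer is heading away from the source.
With source receding and observer receding, f' = f · (v − v_o)/(v + v_s).
f' = 467 × (339 − 9)/(339 + 49.17) = 467 × 330/388.17 ≈ 397 Hz.

397 Hz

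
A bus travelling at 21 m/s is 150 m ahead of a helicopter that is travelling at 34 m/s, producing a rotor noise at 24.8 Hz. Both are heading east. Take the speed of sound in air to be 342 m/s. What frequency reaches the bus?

The bus is ahead, so the helicopter is moving toward it while the bus is moving away from the helicopter.
General Doppler shift: f' = f · (v − v_o)/(v − v_s).
f' = 24.8 × (342 − 21)/(342 − 34) = 24.8 × 321/308 ≈ 25.8 Hz.

25.8 Hz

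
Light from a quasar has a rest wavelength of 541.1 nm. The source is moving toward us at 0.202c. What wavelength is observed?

440.9 nm

Relativistic Doppler for wavelength: λ' = λ₀ · √((1 − β)/(1 + β)).
λ' = 541.1 × √(0.7980/1.2020) = 541.1 × 0.81480 ≈ 440.9 nm.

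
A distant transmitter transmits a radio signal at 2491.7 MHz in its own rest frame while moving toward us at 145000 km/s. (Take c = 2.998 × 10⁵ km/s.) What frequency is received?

β = v/c = 145000/299800 = 0.4837.
Relativistic Doppler for frequency: f' = f₀ · √((1 + β)/(1 − β)).
f' = 2491.7 × √(1.4837/0.5163) = 2491.7 × 1.69511 ≈ 4223.7 MHz.

4223.7 MHz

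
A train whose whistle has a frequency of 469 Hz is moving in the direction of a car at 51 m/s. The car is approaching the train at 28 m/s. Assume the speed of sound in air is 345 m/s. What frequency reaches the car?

General Doppler shift: f' = f · (v + v_o)/(v − v_s).
f' = 469 × (345 + 28)/(345 − 51) = 469 × 373/294 ≈ 595 Hz.

595 Hz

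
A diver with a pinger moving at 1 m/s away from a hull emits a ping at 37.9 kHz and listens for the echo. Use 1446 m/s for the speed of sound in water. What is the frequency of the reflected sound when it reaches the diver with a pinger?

37.8 kHz

The hull receives the sound from a moving source: f₁ = f₀ · v/(v + v_e) = 37.9 × 1446/1447 ≈ 37.9 kHz.
On the return leg the diver with a pinger is a moving observer: f₂ = f₁ · (v − v_e)/v = 37.9 × 1445/1446 ≈ 37.8 kHz.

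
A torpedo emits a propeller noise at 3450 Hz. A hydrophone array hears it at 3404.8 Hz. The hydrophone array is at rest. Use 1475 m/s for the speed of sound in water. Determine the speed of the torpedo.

19.6 m/s

f' < f, so the torpedo is receding.
f' = f · v/(v + v_s) ⇒ v_s = v · |1 − f/f'|.
v_s = 1475 × |1 − 3450/3404.8| = 1475 × 0.01328 ≈ 19.6 m/s.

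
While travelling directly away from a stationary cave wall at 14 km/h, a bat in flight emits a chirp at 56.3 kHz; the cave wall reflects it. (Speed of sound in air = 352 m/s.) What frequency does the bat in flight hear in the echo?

14 km/h = 3.889 m/s.
The cave wall receives the sound from a moving source: f₁ = f₀ · v/(v + v_e) = 56.3 × 352/355.89 ≈ 55.7 kHz.
On the return leg the bat in flight is a moving observer: f₂ = f₁ · (v − v_e)/v = 55.7 × 348.11/352 ≈ 55.1 kHz.
Equivalently f₂ = f₀ · (v − v_e)/(v + v_e).

55.1 kHz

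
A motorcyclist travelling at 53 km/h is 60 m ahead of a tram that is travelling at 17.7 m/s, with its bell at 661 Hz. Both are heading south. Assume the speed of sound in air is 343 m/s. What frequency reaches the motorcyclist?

53 km/h = 14.72 m/s.
The motorcyclist is ahead, so the tram is moving toward it while the motorcyclist is moving away from the tram.
General Doppler shift: f' = f · (v − v_o)/(v − v_s).
f' = 661 × (343 − 14.72)/(343 − 17.7) = 661 × 328.28/325.3 ≈ 667 Hz.

667 Hz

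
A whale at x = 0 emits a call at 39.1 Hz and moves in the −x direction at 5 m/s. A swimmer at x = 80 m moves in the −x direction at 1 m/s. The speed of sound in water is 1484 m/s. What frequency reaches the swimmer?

The observer lies on the +x side, so the source is heading away from the observer and the observer is heading toward the source.
General Doppler shift: f' = f · (v + v_o)/(v + v_s).
f' = 39.1 × (1484 + 1)/(1484 + 5) = 39.1 × 1485/1489 ≈ 39.0 Hz.

39.0 Hz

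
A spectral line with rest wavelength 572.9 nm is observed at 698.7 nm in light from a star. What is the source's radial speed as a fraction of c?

λ'/λ₀ = 1.2196 > 1 (redshift), so the source is receding.
λ'/λ₀ = √((1 + β)/(1 − β)) for a receding source ⇒ β = (r² − 1)/(r² + 1) with r = λ'/λ₀.
β = (1.4874 − 1)/(1.4874 + 1) ≈ 0.196.

0.196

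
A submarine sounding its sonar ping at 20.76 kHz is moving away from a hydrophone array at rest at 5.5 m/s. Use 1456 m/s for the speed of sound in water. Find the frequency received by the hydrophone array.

Only the source moves, away from the listener, so f' = f · v/(v + v_s).
f' = 20.76 × 1456/(1456 + 5.5) = 20.76 × 1456/1462 ≈ 20.7 kHz.

20.7 kHz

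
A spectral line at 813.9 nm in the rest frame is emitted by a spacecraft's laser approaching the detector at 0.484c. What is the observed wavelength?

Relativistic Doppler for wavelength: λ' = λ₀ · √((1 − β)/(1 + β)).
λ' = 813.9 × √(0.5160/1.4840) = 813.9 × 0.58967 ≈ 479.9 nm.

479.9 nm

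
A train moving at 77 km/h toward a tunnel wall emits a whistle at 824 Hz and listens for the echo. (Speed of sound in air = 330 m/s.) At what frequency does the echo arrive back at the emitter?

938 Hz

77 km/h = 21.39 m/s.
The tunnel wall receives the sound from a moving source: f₁ = f₀ · v/(v − v_e) = 824 × 330/308.61 ≈ 881 Hz.
On the return leg the train is a moving observer: f₂ = f₁ · (v + v_e)/v = 881 × 351.39/330 ≈ 938 Hz.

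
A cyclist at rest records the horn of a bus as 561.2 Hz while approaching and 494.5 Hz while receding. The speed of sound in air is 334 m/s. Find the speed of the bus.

21.1 m/s

f₁/f₂ = (v + v_s)/(v − v_s), so v_s = v · (f₁ − f₂)/(f₁ + f₂).
v_s = 334 × (561.2 − 494.5)/(561.2 + 494.5) = 334 × 66.7/1055.7 ≈ 21.1 m/s.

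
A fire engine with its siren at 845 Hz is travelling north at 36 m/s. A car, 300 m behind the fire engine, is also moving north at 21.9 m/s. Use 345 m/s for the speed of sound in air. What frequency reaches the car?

The car is behind, so the fire engine is moving away from it while the car is moving toward the fire engine.
General Doppler shift: f' = f · (v + v_o)/(v + v_s).
f' = 845 × (345 + 21.9)/(345 + 36) = 845 × 366.9/381 ≈ 814 Hz.

814 Hz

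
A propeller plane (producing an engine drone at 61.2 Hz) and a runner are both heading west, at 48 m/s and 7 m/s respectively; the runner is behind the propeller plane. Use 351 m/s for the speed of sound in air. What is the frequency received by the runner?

54.9 Hz

The runner is behind, so the propeller plane is moving away from it while the runner is moving toward the propeller plane.
General Doppler shift: f' = f · (v + v_o)/(v + v_s).
f' = 61.2 × (351 + 7)/(351 + 48) = 61.2 × 358/399 ≈ 54.9 Hz.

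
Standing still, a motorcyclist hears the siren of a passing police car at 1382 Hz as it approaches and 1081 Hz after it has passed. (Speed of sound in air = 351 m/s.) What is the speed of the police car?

43 m/s

f₁/f₂ = (v + v_s)/(v − v_s), so v_s = v · (f₁ − f₂)/(f₁ + f₂).
v_s = 351 × (1382 − 1081)/(1382 + 1081) = 351 × 301/2463 ≈ 43 m/s.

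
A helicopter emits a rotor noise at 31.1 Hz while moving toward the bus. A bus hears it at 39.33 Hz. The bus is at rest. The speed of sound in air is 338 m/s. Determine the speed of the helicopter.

71 m/s

f' = f · v/(v − v_s) ⇒ v_s = v · |1 − f/f'|.
v_s = 338 × |1 − 31.1/39.33| = 338 × 0.2093 ≈ 71 m/s.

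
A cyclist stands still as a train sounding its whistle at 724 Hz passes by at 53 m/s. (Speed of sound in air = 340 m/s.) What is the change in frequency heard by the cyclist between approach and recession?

Approaching: f₁ = f · v/(v − v_s) = 724 × 340/287 ≈ 858 Hz.
Receding: f₂ = f · v/(v + v_s) = 724 × 340/393 ≈ 626 Hz.
Drop: f₁ − f₂ = 2f·v·v_s/(v² − v_s²) = 2 × 724 × 340 × 53/(340² − 53²) ≈ 231 Hz.

231 Hz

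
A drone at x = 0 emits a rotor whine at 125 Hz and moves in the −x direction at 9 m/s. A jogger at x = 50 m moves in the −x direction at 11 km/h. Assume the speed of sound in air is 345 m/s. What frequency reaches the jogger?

123 Hz

11 km/h = 3.056 m/s.
The observer lies on the +x side, so the source is heading away from the observer and the observer is heading toward the source.
Both move, so f' = f · (v + v_o)/(v + v_s).
f' = 125 × (345 + 3.056)/(345 + 9) = 125 × 348.06/354 ≈ 123 Hz.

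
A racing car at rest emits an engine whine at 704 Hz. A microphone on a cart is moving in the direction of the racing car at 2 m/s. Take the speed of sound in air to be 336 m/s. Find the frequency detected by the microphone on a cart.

708 Hz

Only the observer moves, toward the source, so f' = f · (v + v_o)/v.
f' = 704 × (336 + 2)/336 = 704 × 338/336 ≈ 708 Hz.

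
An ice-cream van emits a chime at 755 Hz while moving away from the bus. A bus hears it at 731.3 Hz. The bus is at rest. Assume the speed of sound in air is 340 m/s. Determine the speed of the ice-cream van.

11.0 m/s

f' = f · v/(v + v_s) ⇒ v_s = v · |1 − f/f'|.
v_s = 340 × |1 − 755/731.3| = 340 × 0.03241 ≈ 11.0 m/s.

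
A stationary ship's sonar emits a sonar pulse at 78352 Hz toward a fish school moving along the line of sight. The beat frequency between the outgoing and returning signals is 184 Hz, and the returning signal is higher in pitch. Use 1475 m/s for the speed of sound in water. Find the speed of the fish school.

Double Doppler shift off a moving reflector: f₂ = f₀ · (v + u)/(v − u) (u > 0 toward emitter).
Returning signal is higher, so f₂ = f₀ + Δf = 78352 + 184 = 78536 Hz.
Rearranging, u = v · (f₂ − f₀)/(f₂ + f₀) = 1475 × 184/156888 ≈ 1.73 m/s.
So the fish school is moving at 1.73 m/s toward the emitter.

1.73 m/s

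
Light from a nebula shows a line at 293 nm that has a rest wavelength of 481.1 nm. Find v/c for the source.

0.459c

λ'/λ₀ = 0.6090 < 1 (blueshift), so the source is approaching.
λ'/λ₀ = √((1 − β)/(1 + β)) for an approaching source ⇒ β = (1 − r²)/(1 + r²) with r = λ'/λ₀.
β = (1 − 0.3709)/(1 + 0.3709) ≈ 0.459.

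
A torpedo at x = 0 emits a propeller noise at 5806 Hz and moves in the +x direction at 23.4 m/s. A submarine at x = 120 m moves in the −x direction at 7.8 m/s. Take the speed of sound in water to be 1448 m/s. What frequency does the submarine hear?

5933 Hz

The observer lies on the +x side, so the source is heading toward the observer and the observer is heading toward the source.
Both move, so f' = f · (v + v_o)/(v − v_s).
f' = 5806 × (1448 + 7.8)/(1448 − 23.4) = 5806 × 1455.8/1424.6 ≈ 5933 Hz.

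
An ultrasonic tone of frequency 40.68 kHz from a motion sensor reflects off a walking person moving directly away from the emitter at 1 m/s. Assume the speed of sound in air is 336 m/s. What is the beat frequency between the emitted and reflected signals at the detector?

241 Hz

At the walking person (a moving observer), f₁ = f₀ · (v − u)/v = 40.68 × 335/336 ≈ 40.559 kHz.
On reflection it acts as a source moving away from the stationary detector: f₂ = f₁ · v/(v + u) = 40.559 × 336/337 ≈ 40.439 kHz.
Equivalently f₂ = f₀ · (v − u)/(v + u).
Beat frequency (with f₀ = 40680 Hz): |f₂ − f₀| = 2u·f₀/(v + u) = 2 × 1 × 40680/337 ≈ 241 Hz.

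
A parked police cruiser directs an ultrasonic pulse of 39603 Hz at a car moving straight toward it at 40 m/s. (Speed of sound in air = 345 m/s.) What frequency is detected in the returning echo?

49991 Hz

The car first receives the wave as a moving observer: f₁ = f₀ · (v + u)/v = 39603 × (345 + 40)/345 ≈ 44195 Hz.
The reflection then acts as a moving source: f₂ = f₁ · v/(v − u) ≈ 49991 Hz.
Equivalently f₂ = f₀ · (v + u)/(v − u).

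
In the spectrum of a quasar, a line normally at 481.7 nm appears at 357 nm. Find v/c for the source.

λ'/λ₀ = 0.7411 < 1 (blueshift), so the source is approaching.
λ'/λ₀ = √((1 − β)/(1 + β)) for an approaching source ⇒ β = (1 − r²)/(1 + r²) with r = λ'/λ₀.
β = (1 − 0.5493)/(1 + 0.5493) ≈ 0.291.

0.291c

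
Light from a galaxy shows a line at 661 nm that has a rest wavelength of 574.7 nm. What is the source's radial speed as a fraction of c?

0.139c

λ'/λ₀ = 1.1502 > 1 (redshift), so the source is receding.
λ'/λ₀ = √((1 + β)/(1 − β)) for a receding source ⇒ β = (r² − 1)/(r² + 1) with r = λ'/λ₀.
β = (1.3229 − 1)/(1.3229 + 1) ≈ 0.139.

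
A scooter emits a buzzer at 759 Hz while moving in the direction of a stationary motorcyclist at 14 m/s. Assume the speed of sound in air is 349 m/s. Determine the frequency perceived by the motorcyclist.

Moving source, stationary observer: f' = f · v/(v − v_s) since the source is approaching.
f' = 759 × 349/(349 − 14) = 759 × 349/335 ≈ 791 Hz.

791 Hz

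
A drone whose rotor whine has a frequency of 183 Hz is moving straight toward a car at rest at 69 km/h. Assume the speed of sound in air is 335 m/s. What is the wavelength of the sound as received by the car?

1.73 m

69 km/h = 19.17 m/s.
With the source moving toward a stationary observer, f' = f · v/(v − v_s).
f' = 183 × 335/(335 − 19.17) ≈ 194 Hz.
λ' = v/f' = 335/194.106 ≈ 1.73 m.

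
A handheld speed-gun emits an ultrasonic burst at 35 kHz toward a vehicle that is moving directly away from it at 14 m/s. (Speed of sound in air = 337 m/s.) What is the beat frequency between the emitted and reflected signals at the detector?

At the vehicle (a moving observer), f₁ = f₀ · (v − u)/v = 35 × 323/337 ≈ 33.55 kHz.
On reflection it acts as a source moving away from the stationary detector: f₂ = f₁ · v/(v + u) = 33.55 × 337/351 ≈ 32.21 kHz.
Beat frequency (with f₀ = 35000 Hz): |f₂ − f₀| = 2u·f₀/(v + u) = 2 × 14 × 35000/351 ≈ 2792 Hz.

2792 Hz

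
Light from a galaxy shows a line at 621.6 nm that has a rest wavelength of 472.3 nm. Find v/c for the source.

λ'/λ₀ = 1.3161 > 1 (redshift), so the source is receding.
λ'/λ₀ = √((1 + β)/(1 − β)) for a receding source ⇒ β = (r² − 1)/(r² + 1) with r = λ'/λ₀.
β = (1.7322 − 1)/(1.7322 + 1) ≈ 0.268.

0.268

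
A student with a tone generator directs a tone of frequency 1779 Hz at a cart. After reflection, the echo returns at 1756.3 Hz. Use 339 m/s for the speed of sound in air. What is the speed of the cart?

Double Doppler shift off a moving reflector: f₂ = f₀ · (v + u)/(v − u) (u > 0 toward emitter).
Rearranging, u = v · (f₂ − f₀)/(f₂ + f₀) = 339 × -22.7/3535.3 ≈ -2.18 m/s.
So the cart is moving at 2.18 m/s away from the emitter.

2.18 m/s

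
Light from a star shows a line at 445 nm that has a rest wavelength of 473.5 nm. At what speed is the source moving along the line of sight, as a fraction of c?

0.062

λ'/λ₀ = 0.9398 < 1 (blueshift), so the source is approaching.
λ'/λ₀ = √((1 − β)/(1 + β)) for an approaching source ⇒ β = (1 − r²)/(1 + r²) with r = λ'/λ₀.
β = (1 − 0.8832)/(1 + 0.8832) ≈ 0.062.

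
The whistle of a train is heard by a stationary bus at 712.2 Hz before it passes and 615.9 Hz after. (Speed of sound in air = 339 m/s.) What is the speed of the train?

f₁/f₂ = (v + v_s)/(v − v_s), so v_s = v · (f₁ − f₂)/(f₁ + f₂).
v_s = 339 × (712.2 − 615.9)/(712.2 + 615.9) = 339 × 96.3/1328.1 ≈ 24.6 m/s.

24.6 m/s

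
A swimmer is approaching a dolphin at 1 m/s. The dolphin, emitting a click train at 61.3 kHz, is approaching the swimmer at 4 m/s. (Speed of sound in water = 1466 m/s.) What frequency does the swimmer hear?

General Doppler shift: f' = f · (v + v_o)/(v − v_s).
f' = 61.3 × (1466 + 1)/(1466 − 4) = 61.3 × 1467/1462 ≈ 61.5 kHz.

61.5 kHz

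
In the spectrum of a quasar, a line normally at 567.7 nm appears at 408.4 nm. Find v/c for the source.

0.318

λ'/λ₀ = 0.7194 < 1 (blueshift), so the source is approaching.
λ'/λ₀ = √((1 − β)/(1 + β)) for an approaching source ⇒ β = (1 − r²)/(1 + r²) with r = λ'/λ₀.
β = (1 − 0.5175)/(1 + 0.5175) ≈ 0.318.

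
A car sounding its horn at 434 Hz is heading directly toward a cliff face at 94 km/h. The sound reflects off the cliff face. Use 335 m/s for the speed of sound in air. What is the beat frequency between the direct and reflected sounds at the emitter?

94 km/h = 26.11 m/s.
The cliff face receives the sound from a moving source: f₁ = f₀ · v/(v − v_e) = 434 × 335/308.89 ≈ 470.7 Hz.
On the return leg the car is a moving observer: f₂ = f₁ · (v + v_e)/v = 470.7 × 361.11/335 ≈ 507.4 Hz.
Equivalently f₂ = f₀ · (v + v_e)/(v − v_e).
Beat against the emitted tone: |f₂ − f₀| = 2v_e·f₀/(v − v_e) = 2 × 26.11 × 434/308.89 ≈ 73 Hz.

73 Hz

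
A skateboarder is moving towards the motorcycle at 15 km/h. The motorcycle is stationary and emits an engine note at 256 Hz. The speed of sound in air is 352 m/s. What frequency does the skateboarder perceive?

15 km/h = 4.167 m/s.
Only the observer moves, toward the source, so f' = f · (v + v_o)/v.
f' = 256 × (352 + 4.167)/352 = 256 × 356.17/352 ≈ 259 Hz.

259 Hz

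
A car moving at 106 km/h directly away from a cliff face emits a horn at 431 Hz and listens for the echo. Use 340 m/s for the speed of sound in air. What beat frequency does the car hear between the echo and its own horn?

106 km/h = 29.44 m/s.
The cliff face receives the sound from a moving source: f₁ = f₀ · v/(v + v_e) = 431 × 340/369.44 ≈ 396.6 Hz.
On the return leg the car is a moving observer: f₂ = f₁ · (v − v_e)/v = 396.6 × 310.56/340 ≈ 362.3 Hz.
Beat against the emitted tone: |f₂ − f₀| = 2v_e·f₀/(v + v_e) = 2 × 29.44 × 431/369.44 ≈ 69 Hz.

69 Hz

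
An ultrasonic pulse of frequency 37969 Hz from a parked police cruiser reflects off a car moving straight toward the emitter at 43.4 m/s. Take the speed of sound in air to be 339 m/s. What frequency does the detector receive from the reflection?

At the car (a moving observer), f₁ = f₀ · (v + u)/v = 37969 × 382.4/339 ≈ 42830 Hz.
On reflection it acts as a source moving toward the stationary detector: f₂ = f₁ · v/(v − u) = 42830 × 339/295.6 ≈ 49118 Hz.

49118 Hz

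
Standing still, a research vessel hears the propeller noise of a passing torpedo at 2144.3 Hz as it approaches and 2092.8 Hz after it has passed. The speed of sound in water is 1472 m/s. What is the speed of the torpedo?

f₁/f₂ = (v + v_s)/(v − v_s), so v_s = v · (f₁ − f₂)/(f₁ + f₂).
v_s = 1472 × (2144.3 − 2092.8)/(2144.3 + 2092.8) = 1472 × 51.5/4237.1 ≈ 17.9 m/s.

17.9 m/s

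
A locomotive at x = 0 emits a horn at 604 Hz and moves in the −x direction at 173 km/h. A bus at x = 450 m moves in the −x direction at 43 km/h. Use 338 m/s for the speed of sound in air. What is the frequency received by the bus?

173 km/h = 48.06 m/s; 43 km/h = 11.94 m/s.
The observer lies on the +x side, so the source is heading away from the observer and the observer is heading toward the source.
With source receding and observer approaching, f' = f · (v + v_o)/(v + v_s).
f' = 604 × (338 + 11.94)/(338 + 48.06) = 604 × 349.94/386.06 ≈ 548 Hz.

548 Hz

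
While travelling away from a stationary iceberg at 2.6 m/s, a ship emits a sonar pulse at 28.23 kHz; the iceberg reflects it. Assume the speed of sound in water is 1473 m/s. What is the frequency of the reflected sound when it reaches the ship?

The iceberg receives the sound from a moving source: f₁ = f₀ · v/(v + v_e) = 28.23 × 1473/1475.6 ≈ 28.2 kHz.
On the return leg the ship is a moving observer: f₂ = f₁ · (v − v_e)/v = 28.2 × 1470.4/1473 ≈ 28.1 kHz.
Equivalently f₂ = f₀ · (v − v_e)/(v + v_e).

28.1 kHz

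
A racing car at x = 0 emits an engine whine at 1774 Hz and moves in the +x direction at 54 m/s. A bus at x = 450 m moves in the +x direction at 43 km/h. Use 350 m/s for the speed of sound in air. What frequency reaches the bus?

43 km/h = 11.94 m/s.
The observer lies on the +x side, so the source is heading toward the observer and the observer is heading away from the source.
With source approaching and observer receding, f' = f · (v − v_o)/(v − v_s).
f' = 1774 × (350 − 11.94)/(350 − 54) = 1774 × 338.06/296 ≈ 2026 Hz.

2026 Hz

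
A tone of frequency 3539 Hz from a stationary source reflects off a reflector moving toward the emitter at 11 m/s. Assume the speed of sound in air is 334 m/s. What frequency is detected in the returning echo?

3780 Hz

The reflector first receives the wave as a moving observer: f₁ = f₀ · (v + u)/v = 3539 × (334 + 11)/334 ≈ 3656 Hz.
The reflection then acts as a moving source: f₂ = f₁ · v/(v − u) ≈ 3780 Hz.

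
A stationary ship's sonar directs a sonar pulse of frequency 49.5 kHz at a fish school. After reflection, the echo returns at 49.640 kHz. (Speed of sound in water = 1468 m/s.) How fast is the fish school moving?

2.07 m/s

Double Doppler shift off a moving reflector: f₂ = f₀ · (v + u)/(v − u) (u > 0 toward emitter).
Rearranging, u = v · (f₂ − f₀)/(f₂ + f₀) = 1468 × 0.140/99.140 ≈ 2.07 m/s.
So the fish school is moving at 2.07 m/s toward the emitter.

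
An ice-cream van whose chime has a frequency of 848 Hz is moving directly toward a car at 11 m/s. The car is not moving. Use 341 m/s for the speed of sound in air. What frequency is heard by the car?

876 Hz

Moving source, stationary observer: f' = f · v/(v − v_s) since the source is approaching.
f' = 848 × 341/(341 − 11) = 848 × 341/330 ≈ 876 Hz.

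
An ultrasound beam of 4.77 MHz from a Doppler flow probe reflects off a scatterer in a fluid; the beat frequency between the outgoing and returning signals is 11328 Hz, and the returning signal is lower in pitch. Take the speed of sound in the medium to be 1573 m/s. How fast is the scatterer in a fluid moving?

Double Doppler shift off a moving reflector: f₂ = f₀ · (v + u)/(v − u) (u > 0 toward emitter).
Returning signal is lower, so f₂ = f₀ − Δf = 4770000 − 11328 = 4758672 Hz.
Rearranging, u = v · (f₂ − f₀)/(f₂ + f₀) = 1573 × -11328/9528672 ≈ -1.87 m/s.
So the scatterer in a fluid is moving at 1.87 m/s away from the emitter.

1.87 m/s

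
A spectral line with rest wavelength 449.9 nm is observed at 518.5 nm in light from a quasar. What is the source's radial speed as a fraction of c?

λ'/λ₀ = 1.1525 > 1 (redshift), so the source is receding.
λ'/λ₀ = √((1 + β)/(1 − β)) for a receding source ⇒ β = (r² − 1)/(r² + 1) with r = λ'/λ₀.
β = (1.3282 − 1)/(1.3282 + 1) ≈ 0.141.

0.141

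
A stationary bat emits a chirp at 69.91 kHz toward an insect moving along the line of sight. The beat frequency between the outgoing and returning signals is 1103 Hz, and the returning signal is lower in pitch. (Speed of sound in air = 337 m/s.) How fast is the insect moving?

2.68 m/s

Double Doppler shift off a moving reflector: f₂ = f₀ · (v + u)/(v − u) (u > 0 toward emitter).
Returning signal is lower, so f₂ = f₀ − Δf = 69910 − 1103 = 68807 Hz.
Rearranging, u = v · (f₂ − f₀)/(f₂ + f₀) = 337 × -1103/138717 ≈ -2.68 m/s.
So the insect is moving at 2.68 m/s away from the emitter.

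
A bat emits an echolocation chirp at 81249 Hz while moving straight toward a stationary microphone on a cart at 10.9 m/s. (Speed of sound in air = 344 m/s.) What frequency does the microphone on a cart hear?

With the source moving toward a stationary observer, f' = f · v/(v − v_s).
f' = 81249 × 344/(344 − 10.9) = 81249 × 344/333.1 ≈ 83908 Hz.

83908 Hz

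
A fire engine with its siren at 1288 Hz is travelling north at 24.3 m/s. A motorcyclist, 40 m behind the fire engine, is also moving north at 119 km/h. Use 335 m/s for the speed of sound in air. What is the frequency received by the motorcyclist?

1319 Hz

119 km/h = 33.06 m/s.
The motorcyclist is behind, so the fire engine is moving away from it while the motorcyclist is moving toward the fire engine.
With source receding and observer approaching, f' = f · (v + v_o)/(v + v_s).
f' = 1288 × (335 + 33.06)/(335 + 24.3) = 1288 × 368.06/359.3 ≈ 1319 Hz.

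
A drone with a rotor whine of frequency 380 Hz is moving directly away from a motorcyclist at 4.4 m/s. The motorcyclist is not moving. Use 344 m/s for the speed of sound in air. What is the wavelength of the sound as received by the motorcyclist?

With the source moving away from a stationary observer, f' = f · v/(v + v_s).
f' = 380 × 344/(344 + 4.4) ≈ 375 Hz.
λ' = v/f' = 344/375.201 ≈ 91.7 cm.

91.7 cm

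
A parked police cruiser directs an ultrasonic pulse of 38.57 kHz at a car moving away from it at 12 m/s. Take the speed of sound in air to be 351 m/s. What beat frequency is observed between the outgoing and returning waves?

The car first receives the wave as a moving observer: f₁ = f₀ · (v − u)/v = 38.57 × (351 − 12)/351 ≈ 37.25 kHz.
The reflection then acts as a moving source: f₂ = f₁ · v/(v + u) ≈ 36.02 kHz.
Equivalently f₂ = f₀ · (v − u)/(v + u).
Beat frequency (with f₀ = 38570 Hz): |f₂ − f₀| = 2u·f₀/(v + u) = 2 × 12 × 38570/363 ≈ 2550 Hz.

2550 Hz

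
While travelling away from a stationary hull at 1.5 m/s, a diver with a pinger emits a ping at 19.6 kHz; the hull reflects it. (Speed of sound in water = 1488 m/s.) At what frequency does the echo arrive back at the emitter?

19.56 kHz

The hull receives the sound from a moving source: f₁ = f₀ · v/(v + v_e) = 19.6 × 1488/1489.5 ≈ 19.58 kHz.
On the return leg the diver with a pinger is a moving observer: f₂ = f₁ · (v − v_e)/v = 19.58 × 1486.5/1488 ≈ 19.56 kHz.
Equivalently f₂ = f₀ · (v − v_e)/(v + v_e).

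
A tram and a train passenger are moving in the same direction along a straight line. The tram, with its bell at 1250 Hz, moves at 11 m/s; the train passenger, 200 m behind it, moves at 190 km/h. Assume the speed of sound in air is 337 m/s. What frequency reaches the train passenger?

190 km/h = 52.78 m/s.
The train passenger is behind, so the tram is moving away from it while the train passenger is moving toward the tram.
With source receding and observer approaching, f' = f · (v + v_o)/(v + v_s).
f' = 1250 × (337 + 52.78)/(337 + 11) = 1250 × 389.78/348 ≈ 1400 Hz.

1400 Hz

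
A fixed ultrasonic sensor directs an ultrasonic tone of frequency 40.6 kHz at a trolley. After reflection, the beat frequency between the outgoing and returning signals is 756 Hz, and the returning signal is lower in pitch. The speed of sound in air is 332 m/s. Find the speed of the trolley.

3.1 m/s

Double Doppler shift off a moving reflector: f₂ = f₀ · (v + u)/(v − u) (u > 0 toward emitter).
Returning signal is lower, so f₂ = f₀ − Δf = 40600 − 756 = 39844 Hz.
Rearranging, u = v · (f₂ − f₀)/(f₂ + f₀) = 332 × -756/80444 ≈ -3.1 m/s.
So the trolley is moving at 3.1 m/s away from the emitter.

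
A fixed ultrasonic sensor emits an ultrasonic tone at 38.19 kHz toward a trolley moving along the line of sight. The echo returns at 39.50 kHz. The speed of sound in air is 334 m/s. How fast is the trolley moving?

5.6 m/s

Double Doppler shift off a moving reflector: f₂ = f₀ · (v + u)/(v − u) (u > 0 toward emitter).
Rearranging, u = v · (f₂ − f₀)/(f₂ + f₀) = 334 × 1.31/77.69 ≈ 5.6 m/s.
So the trolley is moving at 5.6 m/s toward the emitter.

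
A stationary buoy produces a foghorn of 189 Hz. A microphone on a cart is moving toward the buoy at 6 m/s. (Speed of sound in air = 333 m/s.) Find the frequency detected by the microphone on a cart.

Only the observer moves, toward the source, so f' = f · (v + v_o)/v.
f' = 189 × (333 + 6)/333 = 189 × 339/333 ≈ 192 Hz.

192 Hz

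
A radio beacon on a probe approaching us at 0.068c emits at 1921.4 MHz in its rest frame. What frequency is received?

Relativistic Doppler for frequency: f' = f₀ · √((1 + β)/(1 − β)).
f' = 1921.4 × √(1.0680/0.9320) = 1921.4 × 1.07048 ≈ 2056.8 MHz.

2056.8 MHz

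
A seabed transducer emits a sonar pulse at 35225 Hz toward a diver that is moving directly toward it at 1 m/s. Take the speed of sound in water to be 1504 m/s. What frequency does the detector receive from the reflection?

At the diver (a moving observer), f₁ = f₀ · (v + u)/v = 35225 × 1505/1504 ≈ 35248 Hz.
On reflection it acts as a source moving toward the stationary detector: f₂ = f₁ · v/(v − u) = 35248 × 1504/1503 ≈ 35272 Hz.
Equivalently f₂ = f₀ · (v + u)/(v − u).

35272 Hz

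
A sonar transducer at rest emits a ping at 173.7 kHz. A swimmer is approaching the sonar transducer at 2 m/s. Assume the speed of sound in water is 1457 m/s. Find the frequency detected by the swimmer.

Only the observer moves, toward the source, so f' = f · (v + v_o)/v.
f' = 173.7 × (1457 + 2)/1457 = 173.7 × 1459/1457 ≈ 173.9 kHz.

173.9 kHz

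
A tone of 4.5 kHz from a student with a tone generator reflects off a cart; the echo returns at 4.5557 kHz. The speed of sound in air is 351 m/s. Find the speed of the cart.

Double Doppler shift off a moving reflector: f₂ = f₀ · (v + u)/(v − u) (u > 0 toward emitter).
Rearranging, u = v · (f₂ − f₀)/(f₂ + f₀) = 351 × 0.0557/9.0557 ≈ 2.16 m/s.
So the cart is moving at 2.16 m/s toward the emitter.

2.16 m/s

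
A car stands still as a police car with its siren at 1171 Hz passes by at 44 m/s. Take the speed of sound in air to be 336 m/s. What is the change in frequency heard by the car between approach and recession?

Approaching: f₁ = f · v/(v − v_s) = 1171 × 336/292 ≈ 1347 Hz.
Receding: f₂ = f · v/(v + v_s) = 1171 × 336/380 ≈ 1035 Hz.
Drop: f₁ − f₂ = 2f·v·v_s/(v² − v_s²) = 2 × 1171 × 336 × 44/(336² − 44²) ≈ 312 Hz.

312 Hz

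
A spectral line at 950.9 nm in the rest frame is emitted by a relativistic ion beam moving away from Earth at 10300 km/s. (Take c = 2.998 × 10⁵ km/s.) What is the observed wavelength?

984.2 nm

β = v/c = 10300/299800 = 0.0344.
Relativistic Doppler for wavelength: λ' = λ₀ · √((1 + β)/(1 − β)).
λ' = 950.9 × √(1.0344/0.9656) = 950.9 × 1.03497 ≈ 984.2 nm.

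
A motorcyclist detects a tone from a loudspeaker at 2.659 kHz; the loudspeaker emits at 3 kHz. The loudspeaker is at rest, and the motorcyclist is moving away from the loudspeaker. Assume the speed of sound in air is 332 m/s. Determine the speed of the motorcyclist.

f' = f · (v − v_o)/v ⇒ v_o = v · |f'/f − 1|.
v_o = 332 × |2.659/3 − 1| = 332 × 0.1137 ≈ 38 m/s.

38 m/s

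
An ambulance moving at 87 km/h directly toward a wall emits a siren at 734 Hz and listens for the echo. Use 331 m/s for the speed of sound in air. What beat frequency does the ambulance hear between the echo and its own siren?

87 km/h = 24.17 m/s.
The wall receives the sound from a moving source: f₁ = f₀ · v/(v − v_e) = 734 × 331/306.83 ≈ 791.8 Hz.
On the return leg the ambulance is a moving observer: f₂ = f₁ · (v + v_e)/v = 791.8 × 355.17/331 ≈ 849.6 Hz.
Equivalently f₂ = f₀ · (v + v_e)/(v − v_e).
Beat against the emitted tone: |f₂ − f₀| = 2v_e·f₀/(v − v_e) = 2 × 24.17 × 734/306.83 ≈ 116 Hz.

116 Hz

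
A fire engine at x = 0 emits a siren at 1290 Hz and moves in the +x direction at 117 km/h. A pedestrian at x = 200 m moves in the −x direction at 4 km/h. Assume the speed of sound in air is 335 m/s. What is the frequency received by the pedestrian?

1433 Hz

117 km/h = 32.5 m/s; 4 km/h = 1.111 m/s.
The observer lies on the +x side, so the source is heading toward the observer and the observer is heading toward the source.
Both move, so f' = f · (v + v_o)/(v − v_s).
f' = 1290 × (335 + 1.111)/(335 − 32.5) = 1290 × 336.11/302.5 ≈ 1433 Hz.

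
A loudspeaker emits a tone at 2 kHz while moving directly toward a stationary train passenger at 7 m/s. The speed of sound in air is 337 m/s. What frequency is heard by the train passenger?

2.04 kHz

With the source moving toward a stationary observer, f' = f · v/(v − v_s).
f' = 2 × 337/(337 − 7) = 2 × 337/330 ≈ 2.04 kHz.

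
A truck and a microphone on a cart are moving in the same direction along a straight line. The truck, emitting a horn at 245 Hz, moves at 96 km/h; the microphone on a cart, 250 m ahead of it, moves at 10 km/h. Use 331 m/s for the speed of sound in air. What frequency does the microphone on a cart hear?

96 km/h = 26.67 m/s; 10 km/h = 2.778 m/s.
The microphone on a cart is ahead, so the truck is moving toward it while the microphone on a cart is moving away from the truck.
With source approaching and observer receding, f' = f · (v − v_o)/(v − v_s).
f' = 245 × (331 − 2.778)/(331 − 26.67) = 245 × 328.22/304.33 ≈ 264 Hz.

264 Hz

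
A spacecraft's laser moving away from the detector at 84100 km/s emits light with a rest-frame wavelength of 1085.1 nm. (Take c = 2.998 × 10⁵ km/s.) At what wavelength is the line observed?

β = v/c = 84100/299800 = 0.2805.
Relativistic Doppler for wavelength: λ' = λ₀ · √((1 + β)/(1 − β)).
λ' = 1085.1 × √(1.2805/0.7195) = 1085.1 × 1.33409 ≈ 1447.6 nm.

1447.6 nm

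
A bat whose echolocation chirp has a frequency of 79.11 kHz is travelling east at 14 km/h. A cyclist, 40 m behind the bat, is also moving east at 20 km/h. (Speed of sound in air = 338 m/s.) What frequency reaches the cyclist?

14 km/h = 3.889 m/s; 20 km/h = 5.556 m/s.
The cyclist is behind, so the bat is moving away from it while the cyclist is moving toward the bat.
Both move, so f' = f · (v + v_o)/(v + v_s).
f' = 79.11 × (338 + 5.556)/(338 + 3.889) = 79.11 × 343.56/341.89 ≈ 79.5 kHz.

79.5 kHz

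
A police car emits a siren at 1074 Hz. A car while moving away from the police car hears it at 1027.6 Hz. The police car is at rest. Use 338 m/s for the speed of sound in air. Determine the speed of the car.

14.6 m/s

f' = f · (v − v_o)/v ⇒ v_o = v · |f'/f − 1|.
v_o = 338 × |1027.6/1074 − 1| = 338 × 0.0432 ≈ 14.6 m/s.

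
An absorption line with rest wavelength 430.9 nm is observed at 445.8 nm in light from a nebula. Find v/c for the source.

0.034c

λ'/λ₀ = 1.0346 > 1 (redshift), so the source is receding.
λ'/λ₀ = √((1 + β)/(1 − β)) for a receding source ⇒ β = (r² − 1)/(r² + 1) with r = λ'/λ₀.
β = (1.0704 − 1)/(1.0704 + 1) ≈ 0.034.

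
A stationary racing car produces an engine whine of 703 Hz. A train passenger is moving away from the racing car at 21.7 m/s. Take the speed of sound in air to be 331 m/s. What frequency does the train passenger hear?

657 Hz

Moving observer, stationary source: f' = f · (v − v_o)/v.
f' = 703 × (331 − 21.7)/331 = 703 × 309.3/331 ≈ 657 Hz.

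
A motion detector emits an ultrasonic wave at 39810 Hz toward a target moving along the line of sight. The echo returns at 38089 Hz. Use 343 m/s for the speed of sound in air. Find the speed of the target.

7.6 m/s

Double Doppler shift off a moving reflector: f₂ = f₀ · (v + u)/(v − u) (u > 0 toward emitter).
Rearranging, u = v · (f₂ − f₀)/(f₂ + f₀) = 343 × -1721/77899 ≈ -7.6 m/s.
So the target is moving at 7.6 m/s away from the emitter.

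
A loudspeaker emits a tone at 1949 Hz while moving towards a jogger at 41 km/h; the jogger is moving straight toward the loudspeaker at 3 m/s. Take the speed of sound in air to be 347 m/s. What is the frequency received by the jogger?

41 km/h = 11.39 m/s.
Both move, so f' = f · (v + v_o)/(v − v_s).
f' = 1949 × (347 + 3)/(347 − 11.39) = 1949 × 350/335.61 ≈ 2033 Hz.

2033 Hz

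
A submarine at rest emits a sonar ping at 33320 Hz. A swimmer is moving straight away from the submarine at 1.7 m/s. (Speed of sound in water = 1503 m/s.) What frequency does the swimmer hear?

33282 Hz

Moving observer, stationary source: f' = f · (v − v_o)/v.
f' = 33320 × (1503 − 1.7)/1503 = 33320 × 1501.3/1503 ≈ 33282 Hz.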